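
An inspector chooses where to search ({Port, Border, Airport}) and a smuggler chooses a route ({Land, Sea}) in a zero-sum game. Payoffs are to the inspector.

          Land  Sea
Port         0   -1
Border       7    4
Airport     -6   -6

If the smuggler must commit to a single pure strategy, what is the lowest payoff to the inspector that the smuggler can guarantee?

4

Column maxima: Land → 7, Sea → 4.
The smallest of these is 4.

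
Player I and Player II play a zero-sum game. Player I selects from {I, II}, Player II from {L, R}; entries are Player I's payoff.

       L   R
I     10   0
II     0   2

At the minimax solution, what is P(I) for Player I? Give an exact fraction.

1/6

Row minima: I → 0, II → 0; maximin = 0.
Column maxima: L → 10, R → 2; minimax = 2.
0 ≠ 2, so there is no saddle point; optimal play is mixed.
Let Player I play I with probability p. Expected payoff against L: 10p + 0(1−p) = 10p; against R: 0p + 2(1−p) = −2p + 2.
Setting these equal: 10p = −2p + 2 ⇒ 12p = 2 ⇒ p = 1/6, and the value is (10)·(1/6) = 5/3.
For Player II: with q = P(L), equating I's and II's payoffs gives 10q = −2q + 2 ⇒ q = 1/6.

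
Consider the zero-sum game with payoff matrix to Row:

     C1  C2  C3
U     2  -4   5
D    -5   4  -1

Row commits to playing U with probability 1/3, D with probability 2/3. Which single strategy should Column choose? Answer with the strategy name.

If Column plays C1, Row's expected payoff is (1/3)·2 + (2/3)·(-5) = -8/3.
If Column plays C2, Row's expected payoff is (1/3)·(-4) + (2/3)·4 = 4/3.
If Column plays C3, Row's expected payoff is (1/3)·5 + (2/3)·(-1) = 1.
Column minimizes Row's payoff; the smallest is -8/3, so the best response is C1.

C1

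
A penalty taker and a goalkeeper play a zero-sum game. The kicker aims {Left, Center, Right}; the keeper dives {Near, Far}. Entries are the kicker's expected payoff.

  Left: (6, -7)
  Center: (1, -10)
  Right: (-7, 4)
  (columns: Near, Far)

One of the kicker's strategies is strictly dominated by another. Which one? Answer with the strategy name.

Center

Left gives a strictly higher payoff than Center against every column: 6 > 1, -7 > -10.
So Center is strictly dominated and the kicker never plays it.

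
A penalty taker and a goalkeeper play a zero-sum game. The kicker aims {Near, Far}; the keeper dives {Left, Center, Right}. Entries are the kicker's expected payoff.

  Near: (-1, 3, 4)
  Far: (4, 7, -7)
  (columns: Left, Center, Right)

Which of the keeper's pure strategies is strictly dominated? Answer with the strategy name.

Center

Left holds the kicker's payoff strictly below Center in every row: -1 < 3, 4 < 7.
So Center is strictly dominated for the keeper.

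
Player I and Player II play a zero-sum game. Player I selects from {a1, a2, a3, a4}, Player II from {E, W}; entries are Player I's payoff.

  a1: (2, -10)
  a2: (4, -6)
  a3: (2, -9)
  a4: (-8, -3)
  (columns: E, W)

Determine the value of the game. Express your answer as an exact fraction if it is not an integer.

-4

Row minima: a1 → -10, a2 → -6, a3 → -9, a4 → -8; maximin = -6.
Column maxima: E → 4, W → -3; minimax = -3.
-6 ≠ -3, so there is no saddle point; optimal play is mixed.
a1 is strictly dominated by a2, so Player I never plays it.
a3 is strictly dominated by a2, so Player I never plays it.
On the remaining 2×2 (a2, a4 vs E, W):
Let Player I play a2 with probability p. Expected payoff against E: 4p + (-8)(1−p) = 12p − 8; against W: (-6)p + (-3)(1−p) = −3p − 3.
Setting these equal: 12p − 8 = −3p − 3 ⇒ 15p = 5 ⇒ p = 1/3, and the value is (12)·(1/3) − 8 = -4.
For Player II: with q = P(E), equating a2's and a4's payoffs gives 10q − 6 = −5q − 3 ⇒ q = 1/5.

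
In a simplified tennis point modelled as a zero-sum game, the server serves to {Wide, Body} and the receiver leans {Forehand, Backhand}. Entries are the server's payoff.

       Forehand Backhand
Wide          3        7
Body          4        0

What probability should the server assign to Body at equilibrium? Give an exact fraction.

Row minima: Wide → 3, Body → 0; maximin = 3.
Column maxima: Forehand → 4, Backhand → 7; minimax = 4.
3 ≠ 4, so there is no saddle point; optimal play is mixed.
Let the server play Wide with probability p. Expected payoff against Forehand: 3p + 4(1−p) = −p + 4; against Backhand: 7p + 0(1−p) = 7p.
Setting these equal: −p + 4 = 7p ⇒ −8p = -4 ⇒ p = 1/2, and the value is (-1)·(1/2) + 4 = 7/2.
For the receiver: with q = P(Forehand), equating Wide's and Body's payoffs gives −4q + 7 = 4q ⇒ q = 7/8.

1/2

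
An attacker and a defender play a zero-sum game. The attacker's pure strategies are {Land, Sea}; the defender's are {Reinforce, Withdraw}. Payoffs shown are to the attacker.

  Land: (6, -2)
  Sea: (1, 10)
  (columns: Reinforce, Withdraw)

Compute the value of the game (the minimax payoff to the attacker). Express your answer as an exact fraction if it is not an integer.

62/17

Row minima: Land → -2, Sea → 1; maximin = 1.
Column maxima: Reinforce → 6, Withdraw → 10; minimax = 6.
1 ≠ 6, so there is no saddle point; optimal play is mixed.
Let the attacker play Land with probability p. Expected payoff against Reinforce: 6p + 1(1−p) = 5p + 1; against Withdraw: (-2)p + 10(1−p) = −12p + 10.
Setting these equal: 5p + 1 = −12p + 10 ⇒ 17p = 9 ⇒ p = 9/17, and the value is (5)·(9/17) + 1 = 62/17.
For the defender: with q = P(Reinforce), equating Land's and Sea's payoffs gives 8q − 2 = −9q + 10 ⇒ q = 12/17.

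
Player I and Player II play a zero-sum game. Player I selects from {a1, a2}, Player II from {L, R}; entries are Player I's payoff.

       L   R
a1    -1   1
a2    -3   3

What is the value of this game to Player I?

Row minima: a1 → -1, a2 → -3; maximin = -1.
Column maxima: L → -1, R → 3; minimax = -1.
Since maximin = minimax = -1, there is a saddle point and the value is -1.

-1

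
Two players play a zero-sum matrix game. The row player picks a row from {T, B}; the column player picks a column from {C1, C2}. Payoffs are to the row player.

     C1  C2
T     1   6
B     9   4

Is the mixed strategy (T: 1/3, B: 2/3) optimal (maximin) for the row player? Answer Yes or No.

Against C1 this mix gives (1/3)·1 + (2/3)·9 = 19/3.
Against C2 this mix gives (1/3)·6 + (2/3)·4 = 14/3.
The column player will play C2, holding the row player to 14/3. Shifting weight toward the row that does better against C2 would raise this floor (the equalizing mix achieves 5 against both C2 and C1), so the proposed strategy is not optimal.

No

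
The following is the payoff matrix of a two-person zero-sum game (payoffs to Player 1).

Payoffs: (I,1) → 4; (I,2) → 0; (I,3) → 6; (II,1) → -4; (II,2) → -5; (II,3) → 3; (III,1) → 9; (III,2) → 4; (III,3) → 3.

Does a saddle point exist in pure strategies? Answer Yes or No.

Row minima: I → 0, II → -5, III → 3; maximin = 3.
Column maxima: 1 → 9, 2 → 4, 3 → 6; minimax = 4.
3 ≠ 4, so no pure-strategy equilibrium exists.

No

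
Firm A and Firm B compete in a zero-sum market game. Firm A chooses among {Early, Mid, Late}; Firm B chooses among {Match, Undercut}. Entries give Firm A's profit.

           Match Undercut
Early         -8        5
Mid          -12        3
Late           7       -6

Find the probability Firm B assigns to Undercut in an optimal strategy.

Row minima: Early → -8, Mid → -12, Late → -6; maximin = -6.
Column maxima: Match → 7, Undercut → 5; minimax = 5.
-6 ≠ 5, so there is no saddle point; optimal play is mixed.
Mid is strictly dominated by Early, so Firm A never plays it.
On the remaining 2×2 (Early, Late vs Match, Undercut):
Let Firm A play Early with probability p. Expected payoff against Match: (-8)p + 7(1−p) = −15p + 7; against Undercut: 5p + (-6)(1−p) = 11p − 6.
Setting these equal: −15p + 7 = 11p − 6 ⇒ −26p = -13 ⇒ p = 1/2, and the value is (-15)·(1/2) + 7 = -1/2.
For Firm B: with q = P(Match), equating Early's and Late's payoffs gives −13q + 5 = 13q − 6 ⇒ q = 11/26.

15/26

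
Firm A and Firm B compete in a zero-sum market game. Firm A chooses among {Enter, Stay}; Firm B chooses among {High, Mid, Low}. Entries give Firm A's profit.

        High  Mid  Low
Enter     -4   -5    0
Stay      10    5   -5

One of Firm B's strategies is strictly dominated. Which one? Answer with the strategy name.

High

Mid holds Firm A's payoff strictly below High in every row: -5 < -4, 5 < 10.
So High is strictly dominated for Firm B.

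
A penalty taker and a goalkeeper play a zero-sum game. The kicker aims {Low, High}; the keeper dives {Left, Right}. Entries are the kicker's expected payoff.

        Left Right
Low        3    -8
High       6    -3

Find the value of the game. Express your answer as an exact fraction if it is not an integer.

-3

Row minima: Low → -8, High → -3; maximin = -3.
Column maxima: Left → 6, Right → -3; minimax = -3.
Since maximin = minimax = -3, there is a saddle point and the value is -3.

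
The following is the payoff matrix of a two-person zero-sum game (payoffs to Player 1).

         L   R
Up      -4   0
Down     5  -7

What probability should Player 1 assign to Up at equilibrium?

Row minima: Up → -4, Down → -7; maximin = -4.
Column maxima: L → 5, R → 0; minimax = 0.
-4 ≠ 0, so there is no saddle point; optimal play is mixed.
Let Player 1 play Up with probability p. Expected payoff against L: (-4)p + 5(1−p) = −9p + 5; against R: 0p + (-7)(1−p) = 7p − 7.
Setting these equal: −9p + 5 = 7p − 7 ⇒ −16p = -12 ⇒ p = 3/4, and the value is (-9)·(3/4) + 5 = -7/4.
For Player 2: with q = P(L), equating Up's and Down's payoffs gives −4q = 12q − 7 ⇒ q = 7/16.

3/4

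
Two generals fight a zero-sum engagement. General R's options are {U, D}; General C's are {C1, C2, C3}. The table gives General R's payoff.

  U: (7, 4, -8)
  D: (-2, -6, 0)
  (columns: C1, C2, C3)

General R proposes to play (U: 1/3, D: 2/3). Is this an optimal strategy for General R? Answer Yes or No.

Yes

Against C1 this mix gives (1/3)·7 + (2/3)·(-2) = 1.
Against C2 this mix gives (1/3)·4 + (2/3)·(-6) = -8/3.
Against C3 this mix gives (1/3)·(-8) + (2/3)·0 = -8/3.
All of General C's active replies (C2, C3) yield -8/3, and no column does worse for General R. The mix makes General C indifferent and guarantees -8/3, so it is optimal.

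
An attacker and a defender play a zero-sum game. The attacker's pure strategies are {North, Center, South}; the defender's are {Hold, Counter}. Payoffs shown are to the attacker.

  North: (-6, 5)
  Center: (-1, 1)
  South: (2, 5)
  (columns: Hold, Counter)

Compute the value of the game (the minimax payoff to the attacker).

2

Row minima: North → -6, Center → -1, South → 2; maximin = 2.
Column maxima: Hold → 2, Counter → 5; minimax = 2.
Since maximin = minimax = 2, there is a saddle point and the value is 2.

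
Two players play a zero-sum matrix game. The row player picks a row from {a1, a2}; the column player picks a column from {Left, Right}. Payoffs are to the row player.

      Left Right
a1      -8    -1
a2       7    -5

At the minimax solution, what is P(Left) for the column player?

4/19

Row minima: a1 → -8, a2 → -5; maximin = -5.
Column maxima: Left → 7, Right → -1; minimax = -1.
-5 ≠ -1, so there is no saddle point; optimal play is mixed.
Let the row player play a1 with probability p. Expected payoff against Left: (-8)p + 7(1−p) = −15p + 7; against Right: (-1)p + (-5)(1−p) = 4p − 5.
Setting these equal: −15p + 7 = 4p − 5 ⇒ −19p = -12 ⇒ p = 12/19, and the value is (-15)·(12/19) + 7 = -47/19.
For the column player: with q = P(Left), equating a1's and a2's payoffs gives −7q − 1 = 12q − 5 ⇒ q = 4/19.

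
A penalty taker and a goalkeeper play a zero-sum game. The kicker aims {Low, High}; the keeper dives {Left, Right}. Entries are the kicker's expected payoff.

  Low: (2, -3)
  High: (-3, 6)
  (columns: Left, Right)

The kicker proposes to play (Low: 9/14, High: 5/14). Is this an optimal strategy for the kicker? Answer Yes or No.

Against Left this mix gives (9/14)·2 + (5/14)·(-3) = 3/14.
Against Right this mix gives (9/14)·(-3) + (5/14)·6 = 3/14.
All of the keeper's active replies (Left, Right) yield 3/14, and no column does worse for the kicker. The mix makes the keeper indifferent and guarantees 3/14, so it is optimal.

Yes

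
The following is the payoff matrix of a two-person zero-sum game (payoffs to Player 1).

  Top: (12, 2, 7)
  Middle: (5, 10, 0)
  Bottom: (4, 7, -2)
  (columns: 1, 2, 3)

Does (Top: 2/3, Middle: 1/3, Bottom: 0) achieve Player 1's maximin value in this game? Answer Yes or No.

Yes

Against 1 this mix gives (2/3)·12 + (1/3)·5 = 29/3.
Against 2 this mix gives (2/3)·2 + (1/3)·10 = 14/3.
Against 3 this mix gives (2/3)·7 + (1/3)·0 = 14/3.
All of Player 2's active replies (2, 3) yield 14/3, and no column does worse for Player 1. The mix makes Player 2 indifferent and guarantees 14/3, so it is optimal.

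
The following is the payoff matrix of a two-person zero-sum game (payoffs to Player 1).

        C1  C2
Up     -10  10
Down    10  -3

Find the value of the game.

Row minima: Up → -10, Down → -3; maximin = -3.
Column maxima: C1 → 10, C2 → 10; minimax = 10.
-3 ≠ 10, so there is no saddle point; optimal play is mixed.
Let Player 1 play Up with probability p. Expected payoff against C1: (-10)p + 10(1−p) = −20p + 10; against C2: 10p + (-3)(1−p) = 13p − 3.
Setting these equal: −20p + 10 = 13p − 3 ⇒ −33p = -13 ⇒ p = 13/33, and the value is (-20)·(13/33) + 10 = 70/33.
For Player 2: with q = P(C1), equating Up's and Down's payoffs gives −20q + 10 = 13q − 3 ⇒ q = 13/33.

70/33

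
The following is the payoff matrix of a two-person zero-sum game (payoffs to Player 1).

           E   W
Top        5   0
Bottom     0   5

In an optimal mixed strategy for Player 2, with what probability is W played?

1/2

Row minima: Top → 0, Bottom → 0; maximin = 0.
Column maxima: E → 5, W → 5; minimax = 5.
0 ≠ 5, so there is no saddle point; optimal play is mixed.
Let Player 1 play Top with probability p. Expected payoff against E: 5p + 0(1−p) = 5p; against W: 0p + 5(1−p) = −5p + 5.
Setting these equal: 5p = −5p + 5 ⇒ 10p = 5 ⇒ p = 1/2, and the value is (5)·(1/2) = 5/2.
For Player 2: with q = P(E), equating Top's and Bottom's payoffs gives 5q = −5q + 5 ⇒ q = 1/2.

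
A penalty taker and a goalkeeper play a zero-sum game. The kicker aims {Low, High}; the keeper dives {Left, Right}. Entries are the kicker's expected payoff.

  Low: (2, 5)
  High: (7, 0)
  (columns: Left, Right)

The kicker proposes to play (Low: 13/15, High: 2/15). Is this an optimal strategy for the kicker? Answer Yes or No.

No

Against Left this mix gives (13/15)·2 + (2/15)·7 = 8/3.
Against Right this mix gives (13/15)·5 + (2/15)·0 = 13/3.
The keeper will play Left, holding the kicker to 8/3. Shifting weight toward the row that does better against Left would raise this floor (the equalizing mix achieves 7/2 against both Left and Right), so the proposed strategy is not optimal.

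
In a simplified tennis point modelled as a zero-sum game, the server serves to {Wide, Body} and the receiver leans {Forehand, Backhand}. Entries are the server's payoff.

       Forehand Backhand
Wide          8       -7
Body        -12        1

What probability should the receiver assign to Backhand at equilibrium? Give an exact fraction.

5/7

Row minima: Wide → -7, Body → -12; maximin = -7.
Column maxima: Forehand → 8, Backhand → 1; minimax = 1.
-7 ≠ 1, so there is no saddle point; optimal play is mixed.
Let the server play Wide with probability p. Expected payoff against Forehand: 8p + (-12)(1−p) = 20p − 12; against Backhand: (-7)p + 1(1−p) = −8p + 1.
Setting these equal: 20p − 12 = −8p + 1 ⇒ 28p = 13 ⇒ p = 13/28, and the value is (20)·(13/28) − 12 = -19/7.
For the receiver: with q = P(Forehand), equating Wide's and Body's payoffs gives 15q − 7 = −13q + 1 ⇒ q = 2/7.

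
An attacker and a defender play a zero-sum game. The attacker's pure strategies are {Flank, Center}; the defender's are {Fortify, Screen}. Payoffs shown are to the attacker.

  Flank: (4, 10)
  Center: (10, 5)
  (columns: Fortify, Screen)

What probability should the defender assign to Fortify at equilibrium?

Row minima: Flank → 4, Center → 5; maximin = 5.
Column maxima: Fortify → 10, Screen → 10; minimax = 10.
5 ≠ 10, so there is no saddle point; optimal play is mixed.
Let the attacker play Flank with probability p. Expected payoff against Fortify: 4p + 10(1−p) = −6p + 10; against Screen: 10p + 5(1−p) = 5p + 5.
Setting these equal: −6p + 10 = 5p + 5 ⇒ −11p = -5 ⇒ p = 5/11, and the value is (-6)·(5/11) + 10 = 80/11.
For the defender: with q = P(Fortify), equating Flank's and Center's payoffs gives −6q + 10 = 5q + 5 ⇒ q = 5/11.

5/11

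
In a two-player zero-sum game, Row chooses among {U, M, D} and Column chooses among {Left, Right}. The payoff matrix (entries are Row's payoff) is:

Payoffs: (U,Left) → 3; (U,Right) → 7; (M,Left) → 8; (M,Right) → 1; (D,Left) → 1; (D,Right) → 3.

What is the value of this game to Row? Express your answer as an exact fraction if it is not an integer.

Row minima: U → 3, M → 1, D → 1; maximin = 3.
Column maxima: Left → 8, Right → 7; minimax = 7.
3 ≠ 7, so there is no saddle point; optimal play is mixed.
D is strictly dominated by U, so Row never plays it.
On the remaining 2×2 (U, M vs Left, Right):
Let Row play U with probability p. Expected payoff against Left: 3p + 8(1−p) = −5p + 8; against Right: 7p + 1(1−p) = 6p + 1.
Setting these equal: −5p + 8 = 6p + 1 ⇒ −11p = -7 ⇒ p = 7/11, and the value is (-5)·(7/11) + 8 = 53/11.
For Column: with q = P(Left), equating U's and M's payoffs gives −4q + 7 = 7q + 1 ⇒ q = 6/11.

53/11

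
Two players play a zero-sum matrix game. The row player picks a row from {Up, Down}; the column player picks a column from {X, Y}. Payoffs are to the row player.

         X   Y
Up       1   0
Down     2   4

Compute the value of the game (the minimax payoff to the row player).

2

Row minima: Up → 0, Down → 2; maximin = 2.
Column maxima: X → 2, Y → 4; minimax = 2.
Since maximin = minimax = 2, there is a saddle point and the value is 2.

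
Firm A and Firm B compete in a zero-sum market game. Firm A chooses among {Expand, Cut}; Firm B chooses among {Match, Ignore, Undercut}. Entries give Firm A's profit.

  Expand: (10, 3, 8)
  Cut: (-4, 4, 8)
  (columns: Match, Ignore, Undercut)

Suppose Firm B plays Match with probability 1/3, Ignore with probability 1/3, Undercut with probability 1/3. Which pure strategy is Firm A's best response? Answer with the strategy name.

Expand

Expected payoff of Expand: (1/3)·10 + (1/3)·3 + (1/3)·8 = 7.
Expected payoff of Cut: (1/3)·(-4) + (1/3)·4 + (1/3)·8 = 8/3.
The largest is 7, so Firm A's best response is Expand.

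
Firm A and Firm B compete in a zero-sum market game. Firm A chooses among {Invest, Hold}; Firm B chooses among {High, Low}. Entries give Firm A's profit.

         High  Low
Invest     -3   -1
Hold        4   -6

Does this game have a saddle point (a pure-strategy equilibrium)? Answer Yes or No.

No

Row minima: Invest → -3, Hold → -6; maximin = -3.
Column maxima: High → 4, Low → -1; minimax = -1.
-3 ≠ -1, so no pure-strategy equilibrium exists.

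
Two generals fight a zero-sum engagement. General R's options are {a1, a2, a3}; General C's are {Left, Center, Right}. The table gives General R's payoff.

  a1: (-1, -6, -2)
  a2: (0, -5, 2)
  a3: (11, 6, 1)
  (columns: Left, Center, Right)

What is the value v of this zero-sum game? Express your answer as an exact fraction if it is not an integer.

17/12

Row minima: a1 → -6, a2 → -5, a3 → 1; maximin = 1.
Column maxima: Left → 11, Center → 6, Right → 2; minimax = 2.
1 ≠ 2, so there is no saddle point; optimal play is mixed.
a1 is strictly dominated by a2, so General R never plays it.
Left is strictly dominated by Center (it gives General R strictly more in every row), so General C never plays it.
On the remaining 2×2 (a2, a3 vs Center, Right):
Let General R play a2 with probability p. Expected payoff against Center: (-5)p + 6(1−p) = −11p + 6; against Right: 2p + 1(1−p) = p + 1.
Setting these equal: −11p + 6 = p + 1 ⇒ −12p = -5 ⇒ p = 5/12, and the value is (-11)·(5/12) + 6 = 17/12.
For General C: with q = P(Center), equating a2's and a3's payoffs gives −7q + 2 = 5q + 1 ⇒ q = 1/12.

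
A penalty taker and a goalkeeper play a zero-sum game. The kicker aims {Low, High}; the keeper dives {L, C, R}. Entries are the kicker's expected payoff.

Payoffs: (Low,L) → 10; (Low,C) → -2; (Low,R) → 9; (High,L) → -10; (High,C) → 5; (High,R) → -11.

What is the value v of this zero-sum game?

23/27

Row minima: Low → -2, High → -11; maximin = -2.
Column maxima: L → 10, C → 5, R → 9; minimax = 5.
-2 ≠ 5, so there is no saddle point; optimal play is mixed.
L is strictly dominated by R (it gives the kicker strictly more in every row), so the keeper never plays it.
On the remaining 2×2 (Low, High vs C, R):
Let the kicker play Low with probability p. Expected payoff against C: (-2)p + 5(1−p) = −7p + 5; against R: 9p + (-11)(1−p) = 20p − 11.
Setting these equal: −7p + 5 = 20p − 11 ⇒ −27p = -16 ⇒ p = 16/27, and the value is (-7)·(16/27) + 5 = 23/27.
For the keeper: with q = P(C), equating Low's and High's payoffs gives −11q + 9 = 16q − 11 ⇒ q = 20/27.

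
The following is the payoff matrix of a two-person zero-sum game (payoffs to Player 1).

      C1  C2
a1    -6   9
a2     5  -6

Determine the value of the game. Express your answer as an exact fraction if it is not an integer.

9/26

Row minima: a1 → -6, a2 → -6; maximin = -6.
Column maxima: C1 → 5, C2 → 9; minimax = 5.
-6 ≠ 5, so there is no saddle point; optimal play is mixed.
Let Player 1 play a1 with probability p. Expected payoff against C1: (-6)p + 5(1−p) = −11p + 5; against C2: 9p + (-6)(1−p) = 15p − 6.
Setting these equal: −11p + 5 = 15p − 6 ⇒ −26p = -11 ⇒ p = 11/26, and the value is (-11)·(11/26) + 5 = 9/26.
For Player 2: with q = P(C1), equating a1's and a2's payoffs gives −15q + 9 = 11q − 6 ⇒ q = 15/26.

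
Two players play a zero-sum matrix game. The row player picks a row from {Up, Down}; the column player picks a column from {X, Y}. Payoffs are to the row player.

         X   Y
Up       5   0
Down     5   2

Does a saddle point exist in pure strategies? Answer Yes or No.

Yes

Row minima: Up → 0, Down → 2; maximin = 2.
Column maxima: X → 5, Y → 2; minimax = 2.
maximin = minimax = 2, so a saddle point exists.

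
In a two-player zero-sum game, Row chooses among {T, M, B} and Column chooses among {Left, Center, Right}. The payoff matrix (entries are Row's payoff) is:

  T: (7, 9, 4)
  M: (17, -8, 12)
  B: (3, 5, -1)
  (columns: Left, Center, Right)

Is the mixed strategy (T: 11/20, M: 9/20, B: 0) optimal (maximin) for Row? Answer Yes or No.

Against Left this mix gives (11/20)·7 + (9/20)·17 = 23/2.
Against Center this mix gives (11/20)·9 + (9/20)·(-8) = 27/20.
Against Right this mix gives (11/20)·4 + (9/20)·12 = 38/5.
Column will play Center, holding Row to 27/20. Shifting weight toward the row that does better against Center would raise this floor (the equalizing mix achieves 28/5 against both Center and Right), so the proposed strategy is not optimal.

No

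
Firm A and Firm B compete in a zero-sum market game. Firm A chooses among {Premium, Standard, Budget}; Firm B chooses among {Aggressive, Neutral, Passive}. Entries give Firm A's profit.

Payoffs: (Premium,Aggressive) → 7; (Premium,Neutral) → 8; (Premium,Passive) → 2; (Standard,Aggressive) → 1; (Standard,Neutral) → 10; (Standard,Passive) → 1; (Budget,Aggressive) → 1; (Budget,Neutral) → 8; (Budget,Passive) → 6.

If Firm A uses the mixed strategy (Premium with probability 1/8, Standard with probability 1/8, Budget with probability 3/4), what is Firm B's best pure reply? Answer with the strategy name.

If Firm B plays Aggressive, Firm A's expected payoff is (1/8)·7 + (1/8)·1 + (3/4)·1 = 7/4.
If Firm B plays Neutral, Firm A's expected payoff is (1/8)·8 + (1/8)·10 + (3/4)·8 = 33/4.
If Firm B plays Passive, Firm A's expected payoff is (1/8)·2 + (1/8)·1 + (3/4)·6 = 39/8.
Firm B minimizes Firm A's payoff; the smallest is 7/4, so the best response is Aggressive.

Aggressive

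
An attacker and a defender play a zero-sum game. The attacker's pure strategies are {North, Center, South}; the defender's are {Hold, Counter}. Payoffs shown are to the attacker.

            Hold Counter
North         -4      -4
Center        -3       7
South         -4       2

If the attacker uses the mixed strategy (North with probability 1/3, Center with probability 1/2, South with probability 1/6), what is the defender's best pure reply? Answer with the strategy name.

Hold

If the defender plays Hold, the attacker's expected payoff is (1/3)·(-4) + (1/2)·(-3) + (1/6)·(-4) = -7/2.
If the defender plays Counter, the attacker's expected payoff is (1/3)·(-4) + (1/2)·7 + (1/6)·2 = 5/2.
The defender minimizes the attacker's payoff; the smallest is -7/2, so the best response is Hold.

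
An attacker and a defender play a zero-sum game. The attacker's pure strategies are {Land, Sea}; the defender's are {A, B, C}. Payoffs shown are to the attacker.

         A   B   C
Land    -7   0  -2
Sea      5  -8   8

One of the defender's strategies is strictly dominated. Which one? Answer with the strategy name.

A holds the attacker's payoff strictly below C in every row: -7 < -2, 5 < 8.
So C is strictly dominated for the defender.

C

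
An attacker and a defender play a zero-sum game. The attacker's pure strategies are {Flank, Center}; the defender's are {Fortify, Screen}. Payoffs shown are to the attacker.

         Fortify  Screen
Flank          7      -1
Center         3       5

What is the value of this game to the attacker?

19/5

Row minima: Flank → -1, Center → 3; maximin = 3.
Column maxima: Fortify → 7, Screen → 5; minimax = 5.
3 ≠ 5, so there is no saddle point; optimal play is mixed.
Let the attacker play Flank with probability p. Expected payoff against Fortify: 7p + 3(1−p) = 4p + 3; against Screen: (-1)p + 5(1−p) = −6p + 5.
Setting these equal: 4p + 3 = −6p + 5 ⇒ 10p = 2 ⇒ p = 1/5, and the value is (4)·(1/5) + 3 = 19/5.
For the defender: with q = P(Fortify), equating Flank's and Center's payoffs gives 8q − 1 = −2q + 5 ⇒ q = 3/5.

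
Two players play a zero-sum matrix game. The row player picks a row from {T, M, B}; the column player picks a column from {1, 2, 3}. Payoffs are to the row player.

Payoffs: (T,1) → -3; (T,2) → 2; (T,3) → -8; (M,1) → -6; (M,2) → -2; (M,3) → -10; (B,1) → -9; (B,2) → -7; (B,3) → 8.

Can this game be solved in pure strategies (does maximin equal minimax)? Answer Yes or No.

Row minima: T → -8, M → -10, B → -9; maximin = -8.
Column maxima: 1 → -3, 2 → 2, 3 → 8; minimax = -3.
-8 ≠ -3, so no pure-strategy equilibrium exists.

No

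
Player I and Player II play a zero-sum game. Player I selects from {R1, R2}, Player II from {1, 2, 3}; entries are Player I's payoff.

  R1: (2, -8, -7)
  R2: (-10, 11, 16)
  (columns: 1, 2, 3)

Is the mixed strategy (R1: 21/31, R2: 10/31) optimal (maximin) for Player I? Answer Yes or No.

Against 1 this mix gives (21/31)·2 + (10/31)·(-10) = -58/31.
Against 2 this mix gives (21/31)·(-8) + (10/31)·11 = -58/31.
Against 3 this mix gives (21/31)·(-7) + (10/31)·16 = 13/31.
All of Player II's active replies (1, 2) yield -58/31, and no column does worse for Player I. The mix makes Player II indifferent and guarantees -58/31, so it is optimal.

Yes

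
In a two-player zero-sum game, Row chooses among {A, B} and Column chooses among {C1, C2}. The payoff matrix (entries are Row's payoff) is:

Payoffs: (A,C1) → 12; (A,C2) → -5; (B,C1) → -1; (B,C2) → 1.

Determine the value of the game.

7/19

Row minima: A → -5, B → -1; maximin = -1.
Column maxima: C1 → 12, C2 → 1; minimax = 1.
-1 ≠ 1, so there is no saddle point; optimal play is mixed.
Let Row play A with probability p. Expected payoff against C1: 12p + (-1)(1−p) = 13p − 1; against C2: (-5)p + 1(1−p) = −6p + 1.
Setting these equal: 13p − 1 = −6p + 1 ⇒ 19p = 2 ⇒ p = 2/19, and the value is (13)·(2/19) − 1 = 7/19.
For Column: with q = P(C1), equating A's and B's payoffs gives 17q − 5 = −2q + 1 ⇒ q = 6/19.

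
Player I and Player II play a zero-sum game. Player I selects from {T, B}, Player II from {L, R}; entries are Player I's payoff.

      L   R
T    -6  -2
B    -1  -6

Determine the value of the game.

-34/9

Row minima: T → -6, B → -6; maximin = -6.
Column maxima: L → -1, R → -2; minimax = -2.
-6 ≠ -2, so there is no saddle point; optimal play is mixed.
Let Player I play T with probability p. Expected payoff against L: (-6)p + (-1)(1−p) = −5p − 1; against R: (-2)p + (-6)(1−p) = 4p − 6.
Setting these equal: −5p − 1 = 4p − 6 ⇒ −9p = -5 ⇒ p = 5/9, and the value is (-5)·(5/9) − 1 = -34/9.
For Player II: with q = P(L), equating T's and B's payoffs gives −4q − 2 = 5q − 6 ⇒ q = 4/9.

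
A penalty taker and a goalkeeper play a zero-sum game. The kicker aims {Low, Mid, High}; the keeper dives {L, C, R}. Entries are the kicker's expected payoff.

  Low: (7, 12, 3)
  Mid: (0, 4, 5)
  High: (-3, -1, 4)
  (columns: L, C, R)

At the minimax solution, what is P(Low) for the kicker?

Row minima: Low → 3, Mid → 0, High → -3; maximin = 3.
Column maxima: L → 7, C → 12, R → 5; minimax = 5.
3 ≠ 5, so there is no saddle point; optimal play is mixed.
High is strictly dominated by Mid, so the kicker never plays it.
C is strictly dominated by L (it gives the kicker strictly more in every row), so the keeper never plays it.
On the remaining 2×2 (Low, Mid vs L, R):
Let the kicker play Low with probability p. Expected payoff against L: 7p + 0(1−p) = 7p; against R: 3p + 5(1−p) = −2p + 5.
Setting these equal: 7p = −2p + 5 ⇒ 9p = 5 ⇒ p = 5/9, and the value is (7)·(5/9) = 35/9.
For the keeper: with q = P(L), equating Low's and Mid's payoffs gives 4q + 3 = −5q + 5 ⇒ q = 2/9.

5/9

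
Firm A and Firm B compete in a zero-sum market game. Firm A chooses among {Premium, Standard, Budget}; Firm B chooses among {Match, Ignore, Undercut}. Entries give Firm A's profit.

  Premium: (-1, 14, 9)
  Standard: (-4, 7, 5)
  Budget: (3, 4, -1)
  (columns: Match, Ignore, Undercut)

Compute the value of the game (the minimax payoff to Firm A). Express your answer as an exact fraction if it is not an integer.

Row minima: Premium → -1, Standard → -4, Budget → -1; maximin = -1.
Column maxima: Match → 3, Ignore → 14, Undercut → 9; minimax = 3.
-1 ≠ 3, so there is no saddle point; optimal play is mixed.
Standard is strictly dominated by Premium, so Firm A never plays it.
Ignore is strictly dominated by Match (it gives Firm A strictly more in every row), so Firm B never plays it.
On the remaining 2×2 (Premium, Budget vs Match, Undercut):
Let Firm A play Premium with probability p. Expected payoff against Match: (-1)p + 3(1−p) = −4p + 3; against Undercut: 9p + (-1)(1−p) = 10p − 1.
Setting these equal: −4p + 3 = 10p − 1 ⇒ −14p = -4 ⇒ p = 2/7, and the value is (-4)·(2/7) + 3 = 13/7.
For Firm B: with q = P(Match), equating Premium's and Budget's payoffs gives −10q + 9 = 4q − 1 ⇒ q = 5/7.

13/7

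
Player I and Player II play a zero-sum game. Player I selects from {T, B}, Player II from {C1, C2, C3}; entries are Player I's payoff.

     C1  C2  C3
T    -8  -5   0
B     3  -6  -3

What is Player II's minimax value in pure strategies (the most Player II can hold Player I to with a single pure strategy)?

-5

Column maxima: C1 → 3, C2 → -5, C3 → 0.
The smallest of these is -5.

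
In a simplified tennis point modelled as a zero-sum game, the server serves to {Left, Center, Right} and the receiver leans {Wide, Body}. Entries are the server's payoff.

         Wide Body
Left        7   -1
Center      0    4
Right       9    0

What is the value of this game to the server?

36/13

Row minima: Left → -1, Center → 0, Right → 0; maximin = 0.
Column maxima: Wide → 9, Body → 4; minimax = 4.
0 ≠ 4, so there is no saddle point; optimal play is mixed.
Left is strictly dominated by Right, so the server never plays it.
On the remaining 2×2 (Center, Right vs Wide, Body):
Let the server play Center with probability p. Expected payoff against Wide: 0p + 9(1−p) = −9p + 9; against Body: 4p + 0(1−p) = 4p.
Setting these equal: −9p + 9 = 4p ⇒ −13p = -9 ⇒ p = 9/13, and the value is (-9)·(9/13) + 9 = 36/13.
For the receiver: with q = P(Wide), equating Center's and Right's payoffs gives −4q + 4 = 9q ⇒ q = 4/13.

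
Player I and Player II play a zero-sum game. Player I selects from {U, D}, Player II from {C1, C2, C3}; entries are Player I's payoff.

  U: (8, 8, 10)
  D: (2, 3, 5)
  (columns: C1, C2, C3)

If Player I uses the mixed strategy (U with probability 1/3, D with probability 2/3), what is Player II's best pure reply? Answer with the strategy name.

If Player II plays C1, Player I's expected payoff is (1/3)·8 + (2/3)·2 = 4.
If Player II plays C2, Player I's expected payoff is (1/3)·8 + (2/3)·3 = 14/3.
If Player II plays C3, Player I's expected payoff is (1/3)·10 + (2/3)·5 = 20/3.
Player II minimizes Player I's payoff; the smallest is 4, so the best response is C1.

C1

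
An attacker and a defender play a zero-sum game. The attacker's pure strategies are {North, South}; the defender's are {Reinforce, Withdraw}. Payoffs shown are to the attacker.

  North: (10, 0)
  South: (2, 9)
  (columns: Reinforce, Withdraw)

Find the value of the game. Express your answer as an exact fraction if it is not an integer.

Row minima: North → 0, South → 2; maximin = 2.
Column maxima: Reinforce → 10, Withdraw → 9; minimax = 9.
2 ≠ 9, so there is no saddle point; optimal play is mixed.
Let the attacker play North with probability p. Expected payoff against Reinforce: 10p + 2(1−p) = 8p + 2; against Withdraw: 0p + 9(1−p) = −9p + 9.
Setting these equal: 8p + 2 = −9p + 9 ⇒ 17p = 7 ⇒ p = 7/17, and the value is (8)·(7/17) + 2 = 90/17.
For the defender: with q = P(Reinforce), equating North's and South's payoffs gives 10q = −7q + 9 ⇒ q = 9/17.

90/17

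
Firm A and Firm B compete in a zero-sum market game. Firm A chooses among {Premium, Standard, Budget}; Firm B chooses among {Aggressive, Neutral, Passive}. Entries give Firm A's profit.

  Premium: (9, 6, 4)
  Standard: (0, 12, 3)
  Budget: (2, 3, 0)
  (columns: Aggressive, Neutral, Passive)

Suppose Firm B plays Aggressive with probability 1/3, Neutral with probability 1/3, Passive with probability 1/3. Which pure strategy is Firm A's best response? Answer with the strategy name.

Expected payoff of Premium: (1/3)·9 + (1/3)·6 + (1/3)·4 = 19/3.
Expected payoff of Standard: (1/3)·0 + (1/3)·12 + (1/3)·3 = 5.
Expected payoff of Budget: (1/3)·2 + (1/3)·3 + (1/3)·0 = 5/3.
The largest is 19/3, so Firm A's best response is Premium.

Premium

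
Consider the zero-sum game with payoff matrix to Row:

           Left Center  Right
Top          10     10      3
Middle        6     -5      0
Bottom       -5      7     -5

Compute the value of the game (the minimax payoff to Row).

Row minima: Top → 3, Middle → -5, Bottom → -5; maximin = 3.
Column maxima: Left → 10, Center → 10, Right → 3; minimax = 3.
Since maximin = minimax = 3, there is a saddle point and the value is 3.

3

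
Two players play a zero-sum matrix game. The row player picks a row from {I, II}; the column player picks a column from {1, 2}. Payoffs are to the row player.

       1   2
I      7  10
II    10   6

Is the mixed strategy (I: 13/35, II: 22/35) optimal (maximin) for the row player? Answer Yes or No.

Against 1 this mix gives (13/35)·7 + (22/35)·10 = 311/35.
Against 2 this mix gives (13/35)·10 + (22/35)·6 = 262/35.
The column player will play 2, holding the row player to 262/35. Shifting weight toward the row that does better against 2 would raise this floor (the equalizing mix achieves 58/7 against both 2 and 1), so the proposed strategy is not optimal.

No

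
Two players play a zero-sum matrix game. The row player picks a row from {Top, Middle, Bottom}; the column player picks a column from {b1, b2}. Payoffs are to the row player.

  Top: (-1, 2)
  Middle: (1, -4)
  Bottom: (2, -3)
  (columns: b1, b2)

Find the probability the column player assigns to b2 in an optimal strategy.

Row minima: Top → -1, Middle → -4, Bottom → -3; maximin = -1.
Column maxima: b1 → 2, b2 → 2; minimax = 2.
-1 ≠ 2, so there is no saddle point; optimal play is mixed.
Middle is strictly dominated by Bottom, so the row player never plays it.
On the remaining 2×2 (Top, Bottom vs b1, b2):
Let the row player play Top with probability p. Expected payoff against b1: (-1)p + 2(1−p) = −3p + 2; against b2: 2p + (-3)(1−p) = 5p − 3.
Setting these equal: −3p + 2 = 5p − 3 ⇒ −8p = -5 ⇒ p = 5/8, and the value is (-3)·(5/8) + 2 = 1/8.
For the column player: with q = P(b1), equating Top's and Bottom's payoffs gives −3q + 2 = 5q − 3 ⇒ q = 5/8.

3/8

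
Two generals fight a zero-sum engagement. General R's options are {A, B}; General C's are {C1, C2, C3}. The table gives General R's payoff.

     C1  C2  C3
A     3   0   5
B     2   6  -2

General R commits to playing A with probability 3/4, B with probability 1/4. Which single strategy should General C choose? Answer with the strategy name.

C2

If General C plays C1, General R's expected payoff is (3/4)·3 + (1/4)·2 = 11/4.
If General C plays C2, General R's expected payoff is (3/4)·0 + (1/4)·6 = 3/2.
If General C plays C3, General R's expected payoff is (3/4)·5 + (1/4)·(-2) = 13/4.
General C minimizes General R's payoff; the smallest is 3/2, so the best response is C2.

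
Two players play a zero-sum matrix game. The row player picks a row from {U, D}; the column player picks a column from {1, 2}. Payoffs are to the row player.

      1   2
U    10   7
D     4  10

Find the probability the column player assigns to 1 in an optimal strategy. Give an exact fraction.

Row minima: U → 7, D → 4; maximin = 7.
Column maxima: 1 → 10, 2 → 10; minimax = 10.
7 ≠ 10, so there is no saddle point; optimal play is mixed.
Let the row player play U with probability p. Expected payoff against 1: 10p + 4(1−p) = 6p + 4; against 2: 7p + 10(1−p) = −3p + 10.
Setting these equal: 6p + 4 = −3p + 10 ⇒ 9p = 6 ⇒ p = 2/3, and the value is (6)·(2/3) + 4 = 8.
For the column player: with q = P(1), equating U's and D's payoffs gives 3q + 7 = −6q + 10 ⇒ q = 1/3.

1/3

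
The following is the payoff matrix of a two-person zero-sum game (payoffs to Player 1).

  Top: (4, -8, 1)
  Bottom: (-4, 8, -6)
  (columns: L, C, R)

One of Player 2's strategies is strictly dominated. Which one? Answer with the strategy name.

R holds Player 1's payoff strictly below L in every row: 1 < 4, -6 < -4.
So L is strictly dominated for Player 2.

L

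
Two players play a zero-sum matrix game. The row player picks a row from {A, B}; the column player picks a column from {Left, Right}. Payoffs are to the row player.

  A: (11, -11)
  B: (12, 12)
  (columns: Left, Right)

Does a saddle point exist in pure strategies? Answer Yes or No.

Yes

Row minima: A → -11, B → 12; maximin = 12.
Column maxima: Left → 12, Right → 12; minimax = 12.
maximin = minimax = 12, so a saddle point exists.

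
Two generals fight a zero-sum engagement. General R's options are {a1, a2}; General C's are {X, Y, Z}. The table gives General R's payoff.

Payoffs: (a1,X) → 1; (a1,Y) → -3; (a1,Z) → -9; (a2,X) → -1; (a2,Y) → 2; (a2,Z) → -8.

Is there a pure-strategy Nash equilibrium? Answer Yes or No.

Row minima: a1 → -9, a2 → -8; maximin = -8.
Column maxima: X → 1, Y → 2, Z → -8; minimax = -8.
maximin = minimax = -8, so a saddle point exists.

Yes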